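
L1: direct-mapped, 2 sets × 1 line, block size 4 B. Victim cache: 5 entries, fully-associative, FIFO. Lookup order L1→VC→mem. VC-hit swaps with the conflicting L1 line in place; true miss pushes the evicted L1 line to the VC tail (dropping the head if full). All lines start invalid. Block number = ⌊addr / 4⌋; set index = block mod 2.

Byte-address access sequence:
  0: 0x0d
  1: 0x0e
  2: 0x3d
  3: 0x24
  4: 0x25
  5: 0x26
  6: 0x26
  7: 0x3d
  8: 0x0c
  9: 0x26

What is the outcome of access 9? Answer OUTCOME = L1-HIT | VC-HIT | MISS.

0: 0xd (blk 3, set 1) → MISS  vc=[]
1: 0xe (blk 3, set 1) → L1-HIT  vc=[]
2: 0x3d (blk 15, set 1) → MISS  vc=[3]
3: 0x24 (blk 9, set 1) → MISS  vc=[3, 15]
4: 0x25 (blk 9, set 1) → L1-HIT  vc=[3, 15]
5: 0x26 (blk 9, set 1) → L1-HIT  vc=[3, 15]
6: 0x26 (blk 9, set 1) → L1-HIT  vc=[3, 15]
7: 0x3d (blk 15, set 1) → VC-HIT  vc=[3, 9]
8: 0xc (blk 3, set 1) → VC-HIT  vc=[15, 9]
9: 0x26 (blk 9, set 1) → VC-HIT  vc=[15, 3]

OUTCOME = VC-HIT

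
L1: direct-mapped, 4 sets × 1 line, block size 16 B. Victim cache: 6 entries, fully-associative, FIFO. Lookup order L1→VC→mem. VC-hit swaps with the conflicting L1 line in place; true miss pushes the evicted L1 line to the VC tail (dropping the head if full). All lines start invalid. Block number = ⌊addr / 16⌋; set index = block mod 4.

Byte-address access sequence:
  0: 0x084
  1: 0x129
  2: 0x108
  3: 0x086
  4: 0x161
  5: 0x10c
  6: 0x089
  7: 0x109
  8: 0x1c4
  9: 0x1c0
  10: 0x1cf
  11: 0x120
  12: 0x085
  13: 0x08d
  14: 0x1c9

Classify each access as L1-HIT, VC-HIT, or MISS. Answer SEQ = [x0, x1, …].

0: 0x84 (blk 8, set 0) → MISS  vc=[]
1: 0x129 (blk 18, set 2) → MISS  vc=[]
2: 0x108 (blk 16, set 0) → MISS  vc=[8]
3: 0x86 (blk 8, set 0) → VC-HIT  vc=[16]
4: 0x161 (blk 22, set 2) → MISS  vc=[16, 18]
5: 0x10c (blk 16, set 0) → VC-HIT  vc=[8, 18]
6: 0x89 (blk 8, set 0) → VC-HIT  vc=[16, 18]
7: 0x109 (blk 16, set 0) → VC-HIT  vc=[8, 18]
8: 0x1c4 (blk 28, set 0) → MISS  vc=[8, 18, 16]
9: 0x1c0 (blk 28, set 0) → L1-HIT  vc=[8, 18, 16]
10: 0x1cf (blk 28, set 0) → L1-HIT  vc=[8, 18, 16]
11: 0x120 (blk 18, set 2) → VC-HIT  vc=[8, 22, 16]
12: 0x85 (blk 8, set 0) → VC-HIT  vc=[28, 22, 16]
13: 0x8d (blk 8, set 0) → L1-HIT  vc=[28, 22, 16]
14: 0x1c9 (blk 28, set 0) → VC-HIT  vc=[8, 22, 16]

SEQ = [MISS, MISS, MISS, VC-HIT, MISS, VC-HIT, VC-HIT, VC-HIT, MISS, L1-HIT, L1-HIT, VC-HIT, VC-HIT, L1-HIT, VC-HIT]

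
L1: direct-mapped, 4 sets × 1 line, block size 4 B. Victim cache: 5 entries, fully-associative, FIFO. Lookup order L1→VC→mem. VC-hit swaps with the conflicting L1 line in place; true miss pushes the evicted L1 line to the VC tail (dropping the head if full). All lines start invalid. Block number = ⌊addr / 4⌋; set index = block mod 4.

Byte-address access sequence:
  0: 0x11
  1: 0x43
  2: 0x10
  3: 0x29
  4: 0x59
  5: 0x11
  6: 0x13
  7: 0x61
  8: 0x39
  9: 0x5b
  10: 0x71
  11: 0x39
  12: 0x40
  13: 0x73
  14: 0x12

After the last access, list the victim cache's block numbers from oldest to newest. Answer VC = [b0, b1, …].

VC = [16, 10, 28, 22, 24]

0: 0x11 (blk 4, set 0) → MISS  vc=[]
1: 0x43 (blk 16, set 0) → MISS  vc=[4]
2: 0x10 (blk 4, set 0) → VC-HIT  vc=[16]
3: 0x29 (blk 10, set 2) → MISS  vc=[16]
4: 0x59 (blk 22, set 2) → MISS  vc=[16, 10]
5: 0x11 (blk 4, set 0) → L1-HIT  vc=[16, 10]
6: 0x13 (blk 4, set 0) → L1-HIT  vc=[16, 10]
7: 0x61 (blk 24, set 0) → MISS  vc=[16, 10, 4]
8: 0x39 (blk 14, set 2) → MISS  vc=[16, 10, 4, 22]
9: 0x5b (blk 22, set 2) → VC-HIT  vc=[16, 10, 4, 14]
10: 0x71 (blk 28, set 0) → MISS  vc=[16, 10, 4, 14, 24]
11: 0x39 (blk 14, set 2) → VC-HIT  vc=[16, 10, 4, 22, 24]
12: 0x40 (blk 16, set 0) → VC-HIT  vc=[28, 10, 4, 22, 24]
13: 0x73 (blk 28, set 0) → VC-HIT  vc=[16, 10, 4, 22, 24]
14: 0x12 (blk 4, set 0) → VC-HIT  vc=[16, 10, 28, 22, 24]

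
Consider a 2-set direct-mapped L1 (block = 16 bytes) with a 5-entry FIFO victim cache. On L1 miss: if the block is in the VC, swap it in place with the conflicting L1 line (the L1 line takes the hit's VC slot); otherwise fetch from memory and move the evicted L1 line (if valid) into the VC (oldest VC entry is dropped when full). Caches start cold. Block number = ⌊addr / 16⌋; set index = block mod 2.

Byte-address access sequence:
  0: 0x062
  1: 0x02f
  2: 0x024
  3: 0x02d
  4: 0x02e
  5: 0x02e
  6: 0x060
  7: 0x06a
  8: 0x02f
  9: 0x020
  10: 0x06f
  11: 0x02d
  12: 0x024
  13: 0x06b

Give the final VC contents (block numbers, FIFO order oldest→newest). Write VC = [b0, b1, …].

VC = [2]

  [0] addr=0x62 blk=6 s=0: MISS | VC []
  [1] addr=0x2f blk=2 s=0: MISS | VC [6]
  [2] addr=0x24 blk=2 s=0: L1-HIT | VC [6]
  [3] addr=0x2d blk=2 s=0: L1-HIT | VC [6]
  [4] addr=0x2e blk=2 s=0: L1-HIT | VC [6]
  [5] addr=0x2e blk=2 s=0: L1-HIT | VC [6]
  [6] addr=0x60 blk=6 s=0: VC-HIT | VC [2]
  [7] addr=0x6a blk=6 s=0: L1-HIT | VC [2]
  [8] addr=0x2f blk=2 s=0: VC-HIT | VC [6]
  [9] addr=0x20 blk=2 s=0: L1-HIT | VC [6]
  [10] addr=0x6f blk=6 s=0: VC-HIT | VC [2]
  [11] addr=0x2d blk=2 s=0: VC-HIT | VC [6]
  [12] addr=0x24 blk=2 s=0: L1-HIT | VC [6]
  [13] addr=0x6b blk=6 s=0: VC-HIT | VC [2]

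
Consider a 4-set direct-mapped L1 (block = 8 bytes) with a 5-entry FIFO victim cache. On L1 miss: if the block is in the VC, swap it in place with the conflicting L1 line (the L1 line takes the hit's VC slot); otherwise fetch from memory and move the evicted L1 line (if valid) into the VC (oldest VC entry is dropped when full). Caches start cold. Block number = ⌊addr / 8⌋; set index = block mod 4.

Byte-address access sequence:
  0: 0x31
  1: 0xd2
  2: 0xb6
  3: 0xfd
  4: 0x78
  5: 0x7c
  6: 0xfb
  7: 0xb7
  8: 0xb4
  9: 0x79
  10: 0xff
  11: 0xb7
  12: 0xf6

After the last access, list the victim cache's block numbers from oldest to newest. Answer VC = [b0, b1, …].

#0 0x31→b6/s2 MISS; vc=[]
#1 0xd2→b26/s2 MISS; vc=[6]
#2 0xb6→b22/s2 MISS; vc=[6,26]
#3 0xfd→b31/s3 MISS; vc=[6,26]
#4 0x78→b15/s3 MISS; vc=[6,26,31]
#5 0x7c→b15/s3 L1-HIT; vc=[6,26,31]
#6 0xfb→b31/s3 VC-HIT; vc=[6,26,15]
#7 0xb7→b22/s2 L1-HIT; vc=[6,26,15]
#8 0xb4→b22/s2 L1-HIT; vc=[6,26,15]
#9 0x79→b15/s3 VC-HIT; vc=[6,26,31]
#10 0xff→b31/s3 VC-HIT; vc=[6,26,15]
#11 0xb7→b22/s2 L1-HIT; vc=[6,26,15]
#12 0xf6→b30/s2 MISS; vc=[6,26,15,22]

VC = [6, 26, 15, 22]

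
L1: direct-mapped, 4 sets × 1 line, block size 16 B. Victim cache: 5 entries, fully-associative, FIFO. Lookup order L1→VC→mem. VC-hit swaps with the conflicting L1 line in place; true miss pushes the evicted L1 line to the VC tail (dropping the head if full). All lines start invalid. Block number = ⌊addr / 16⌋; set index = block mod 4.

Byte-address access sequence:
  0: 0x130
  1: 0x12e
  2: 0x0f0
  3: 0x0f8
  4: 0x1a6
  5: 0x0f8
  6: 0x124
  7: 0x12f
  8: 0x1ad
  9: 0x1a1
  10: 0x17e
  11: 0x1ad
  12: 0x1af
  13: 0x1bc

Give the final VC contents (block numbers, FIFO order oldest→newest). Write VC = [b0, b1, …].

VC = [19, 18, 15, 23]

0: 0x130 (blk 19, set 3) → MISS  vc=[]
1: 0x12e (blk 18, set 2) → MISS  vc=[]
2: 0xf0 (blk 15, set 3) → MISS  vc=[19]
3: 0xf8 (blk 15, set 3) → L1-HIT  vc=[19]
4: 0x1a6 (blk 26, set 2) → MISS  vc=[19, 18]
5: 0xf8 (blk 15, set 3) → L1-HIT  vc=[19, 18]
6: 0x124 (blk 18, set 2) → VC-HIT  vc=[19, 26]
7: 0x12f (blk 18, set 2) → L1-HIT  vc=[19, 26]
8: 0x1ad (blk 26, set 2) → VC-HIT  vc=[19, 18]
9: 0x1a1 (blk 26, set 2) → L1-HIT  vc=[19, 18]
10: 0x17e (blk 23, set 3) → MISS  vc=[19, 18, 15]
11: 0x1ad (blk 26, set 2) → L1-HIT  vc=[19, 18, 15]
12: 0x1af (blk 26, set 2) → L1-HIT  vc=[19, 18, 15]
13: 0x1bc (blk 27, set 3) → MISS  vc=[19, 18, 15, 23]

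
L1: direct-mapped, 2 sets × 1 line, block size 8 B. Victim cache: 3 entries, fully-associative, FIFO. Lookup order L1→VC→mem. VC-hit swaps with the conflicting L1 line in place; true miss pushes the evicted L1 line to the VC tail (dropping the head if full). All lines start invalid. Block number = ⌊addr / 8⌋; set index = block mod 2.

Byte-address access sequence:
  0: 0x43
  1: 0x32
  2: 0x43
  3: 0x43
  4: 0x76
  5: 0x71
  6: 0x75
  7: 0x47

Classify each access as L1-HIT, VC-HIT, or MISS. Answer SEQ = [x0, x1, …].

#0 0x43→b8/s0 MISS; vc=[]
#1 0x32→b6/s0 MISS; vc=[8]
#2 0x43→b8/s0 VC-HIT; vc=[6]
#3 0x43→b8/s0 L1-HIT; vc=[6]
#4 0x76→b14/s0 MISS; vc=[6,8]
#5 0x71→b14/s0 L1-HIT; vc=[6,8]
#6 0x75→b14/s0 L1-HIT; vc=[6,8]
#7 0x47→b8/s0 VC-HIT; vc=[6,14]

SEQ = [MISS, MISS, VC-HIT, L1-HIT, MISS, L1-HIT, L1-HIT, VC-HIT]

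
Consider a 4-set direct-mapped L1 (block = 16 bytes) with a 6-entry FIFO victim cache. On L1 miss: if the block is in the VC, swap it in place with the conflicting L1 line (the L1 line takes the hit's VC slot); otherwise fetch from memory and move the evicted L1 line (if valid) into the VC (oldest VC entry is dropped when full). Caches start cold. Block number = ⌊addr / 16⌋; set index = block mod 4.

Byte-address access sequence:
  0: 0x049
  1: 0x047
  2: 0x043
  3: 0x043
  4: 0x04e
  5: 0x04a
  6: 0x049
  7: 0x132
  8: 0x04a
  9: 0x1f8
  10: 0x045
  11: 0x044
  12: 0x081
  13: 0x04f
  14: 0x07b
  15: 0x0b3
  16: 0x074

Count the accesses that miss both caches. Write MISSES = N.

MISSES = 6

#0 0x49→b4/s0 MISS; vc=[]
#1 0x47→b4/s0 L1-HIT; vc=[]
#2 0x43→b4/s0 L1-HIT; vc=[]
#3 0x43→b4/s0 L1-HIT; vc=[]
#4 0x4e→b4/s0 L1-HIT; vc=[]
#5 0x4a→b4/s0 L1-HIT; vc=[]
#6 0x49→b4/s0 L1-HIT; vc=[]
#7 0x132→b19/s3 MISS; vc=[]
#8 0x4a→b4/s0 L1-HIT; vc=[]
#9 0x1f8→b31/s3 MISS; vc=[19]
#10 0x45→b4/s0 L1-HIT; vc=[19]
#11 0x44→b4/s0 L1-HIT; vc=[19]
#12 0x81→b8/s0 MISS; vc=[19,4]
#13 0x4f→b4/s0 VC-HIT; vc=[19,8]
#14 0x7b→b7/s3 MISS; vc=[19,8,31]
#15 0xb3→b11/s3 MISS; vc=[19,8,31,7]
#16 0x74→b7/s3 VC-HIT; vc=[19,8,31,11]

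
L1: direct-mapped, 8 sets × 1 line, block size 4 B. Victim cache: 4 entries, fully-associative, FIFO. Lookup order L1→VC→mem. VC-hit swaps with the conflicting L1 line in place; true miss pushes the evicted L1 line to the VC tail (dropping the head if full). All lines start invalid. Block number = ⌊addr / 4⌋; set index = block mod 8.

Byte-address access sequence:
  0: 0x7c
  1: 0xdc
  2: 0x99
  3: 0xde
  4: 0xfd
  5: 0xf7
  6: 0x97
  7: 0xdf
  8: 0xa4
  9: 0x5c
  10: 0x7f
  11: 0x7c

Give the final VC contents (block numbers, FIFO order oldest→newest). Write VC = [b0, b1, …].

  [0] addr=0x7c blk=31 s=7: MISS | VC []
  [1] addr=0xdc blk=55 s=7: MISS | VC [31]
  [2] addr=0x99 blk=38 s=6: MISS | VC [31]
  [3] addr=0xde blk=55 s=7: L1-HIT | VC [31]
  [4] addr=0xfd blk=63 s=7: MISS | VC [31, 55]
  [5] addr=0xf7 blk=61 s=5: MISS | VC [31, 55]
  [6] addr=0x97 blk=37 s=5: MISS | VC [31, 55, 61]
  [7] addr=0xdf blk=55 s=7: VC-HIT | VC [31, 63, 61]
  [8] addr=0xa4 blk=41 s=1: MISS | VC [31, 63, 61]
  [9] addr=0x5c blk=23 s=7: MISS | VC [31, 63, 61, 55]
  [10] addr=0x7f blk=31 s=7: VC-HIT | VC [23, 63, 61, 55]
  [11] addr=0x7c blk=31 s=7: L1-HIT | VC [23, 63, 61, 55]

VC = [23, 63, 61, 55]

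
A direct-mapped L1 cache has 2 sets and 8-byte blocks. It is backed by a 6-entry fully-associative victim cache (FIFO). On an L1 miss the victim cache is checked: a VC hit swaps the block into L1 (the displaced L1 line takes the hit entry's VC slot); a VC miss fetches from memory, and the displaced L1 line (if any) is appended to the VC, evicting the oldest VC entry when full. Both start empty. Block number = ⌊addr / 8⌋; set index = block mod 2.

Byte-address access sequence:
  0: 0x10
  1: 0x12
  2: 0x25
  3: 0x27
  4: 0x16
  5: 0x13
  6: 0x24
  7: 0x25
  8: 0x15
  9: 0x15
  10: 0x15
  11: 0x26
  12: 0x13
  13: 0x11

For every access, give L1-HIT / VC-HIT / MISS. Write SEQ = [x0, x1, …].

#0 0x10→b2/s0 MISS; vc=[]
#1 0x12→b2/s0 L1-HIT; vc=[]
#2 0x25→b4/s0 MISS; vc=[2]
#3 0x27→b4/s0 L1-HIT; vc=[2]
#4 0x16→b2/s0 VC-HIT; vc=[4]
#5 0x13→b2/s0 L1-HIT; vc=[4]
#6 0x24→b4/s0 VC-HIT; vc=[2]
#7 0x25→b4/s0 L1-HIT; vc=[2]
#8 0x15→b2/s0 VC-HIT; vc=[4]
#9 0x15→b2/s0 L1-HIT; vc=[4]
#10 0x15→b2/s0 L1-HIT; vc=[4]
#11 0x26→b4/s0 VC-HIT; vc=[2]
#12 0x13→b2/s0 VC-HIT; vc=[4]
#13 0x11→b2/s0 L1-HIT; vc=[4]

SEQ = [MISS, L1-HIT, MISS, L1-HIT, VC-HIT, L1-HIT, VC-HIT, L1-HIT, VC-HIT, L1-HIT, L1-HIT, VC-HIT, VC-HIT, L1-HIT]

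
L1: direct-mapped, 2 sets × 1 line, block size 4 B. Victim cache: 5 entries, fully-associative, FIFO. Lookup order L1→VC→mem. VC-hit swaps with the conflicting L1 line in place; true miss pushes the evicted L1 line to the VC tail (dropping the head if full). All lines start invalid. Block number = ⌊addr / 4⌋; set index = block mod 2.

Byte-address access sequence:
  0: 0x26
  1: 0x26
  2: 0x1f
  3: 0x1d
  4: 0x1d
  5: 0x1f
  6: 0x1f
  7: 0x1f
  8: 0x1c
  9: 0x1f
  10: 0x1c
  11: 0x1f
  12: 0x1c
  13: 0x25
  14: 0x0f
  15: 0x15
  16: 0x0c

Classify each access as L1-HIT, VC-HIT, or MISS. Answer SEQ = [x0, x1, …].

SEQ = [MISS, L1-HIT, MISS, L1-HIT, L1-HIT, L1-HIT, L1-HIT, L1-HIT, L1-HIT, L1-HIT, L1-HIT, L1-HIT, L1-HIT, VC-HIT, MISS, MISS, VC-HIT]

  [0] addr=0x26 blk=9 s=1: MISS | VC []
  [1] addr=0x26 blk=9 s=1: L1-HIT | VC []
  [2] addr=0x1f blk=7 s=1: MISS | VC [9]
  [3] addr=0x1d blk=7 s=1: L1-HIT | VC [9]
  [4] addr=0x1d blk=7 s=1: L1-HIT | VC [9]
  [5] addr=0x1f blk=7 s=1: L1-HIT | VC [9]
  [6] addr=0x1f blk=7 s=1: L1-HIT | VC [9]
  [7] addr=0x1f blk=7 s=1: L1-HIT | VC [9]
  [8] addr=0x1c blk=7 s=1: L1-HIT | VC [9]
  [9] addr=0x1f blk=7 s=1: L1-HIT | VC [9]
  [10] addr=0x1c blk=7 s=1: L1-HIT | VC [9]
  [11] addr=0x1f blk=7 s=1: L1-HIT | VC [9]
  [12] addr=0x1c blk=7 s=1: L1-HIT | VC [9]
  [13] addr=0x25 blk=9 s=1: VC-HIT | VC [7]
  [14] addr=0xf blk=3 s=1: MISS | VC [7, 9]
  [15] addr=0x15 blk=5 s=1: MISS | VC [7, 9, 3]
  [16] addr=0xc blk=3 s=1: VC-HIT | VC [7, 9, 5]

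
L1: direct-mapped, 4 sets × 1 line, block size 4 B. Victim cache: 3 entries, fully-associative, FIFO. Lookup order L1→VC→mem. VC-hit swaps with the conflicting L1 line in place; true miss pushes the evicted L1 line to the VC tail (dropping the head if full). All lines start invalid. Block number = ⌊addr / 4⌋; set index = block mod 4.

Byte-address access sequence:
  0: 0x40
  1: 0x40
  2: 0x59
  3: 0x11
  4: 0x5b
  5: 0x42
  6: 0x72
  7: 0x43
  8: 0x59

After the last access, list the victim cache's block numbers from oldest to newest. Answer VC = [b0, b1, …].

VC = [4, 28]

  [0] addr=0x40 blk=16 s=0: MISS | VC []
  [1] addr=0x40 blk=16 s=0: L1-HIT | VC []
  [2] addr=0x59 blk=22 s=2: MISS | VC []
  [3] addr=0x11 blk=4 s=0: MISS | VC [16]
  [4] addr=0x5b blk=22 s=2: L1-HIT | VC [16]
  [5] addr=0x42 blk=16 s=0: VC-HIT | VC [4]
  [6] addr=0x72 blk=28 s=0: MISS | VC [4, 16]
  [7] addr=0x43 blk=16 s=0: VC-HIT | VC [4, 28]
  [8] addr=0x59 blk=22 s=2: L1-HIT | VC [4, 28]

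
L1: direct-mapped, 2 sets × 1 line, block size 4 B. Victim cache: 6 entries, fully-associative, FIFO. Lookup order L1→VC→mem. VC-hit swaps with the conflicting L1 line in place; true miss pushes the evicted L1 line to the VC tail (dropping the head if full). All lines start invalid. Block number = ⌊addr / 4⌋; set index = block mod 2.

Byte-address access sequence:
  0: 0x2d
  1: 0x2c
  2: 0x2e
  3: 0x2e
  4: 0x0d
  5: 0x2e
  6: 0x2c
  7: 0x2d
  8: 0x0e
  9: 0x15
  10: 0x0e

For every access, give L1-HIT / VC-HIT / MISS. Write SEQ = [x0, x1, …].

SEQ = [MISS, L1-HIT, L1-HIT, L1-HIT, MISS, VC-HIT, L1-HIT, L1-HIT, VC-HIT, MISS, VC-HIT]

#0 0x2d→b11/s1 MISS; vc=[]
#1 0x2c→b11/s1 L1-HIT; vc=[]
#2 0x2e→b11/s1 L1-HIT; vc=[]
#3 0x2e→b11/s1 L1-HIT; vc=[]
#4 0xd→b3/s1 MISS; vc=[11]
#5 0x2e→b11/s1 VC-HIT; vc=[3]
#6 0x2c→b11/s1 L1-HIT; vc=[3]
#7 0x2d→b11/s1 L1-HIT; vc=[3]
#8 0xe→b3/s1 VC-HIT; vc=[11]
#9 0x15→b5/s1 MISS; vc=[11,3]
#10 0xe→b3/s1 VC-HIT; vc=[11,5]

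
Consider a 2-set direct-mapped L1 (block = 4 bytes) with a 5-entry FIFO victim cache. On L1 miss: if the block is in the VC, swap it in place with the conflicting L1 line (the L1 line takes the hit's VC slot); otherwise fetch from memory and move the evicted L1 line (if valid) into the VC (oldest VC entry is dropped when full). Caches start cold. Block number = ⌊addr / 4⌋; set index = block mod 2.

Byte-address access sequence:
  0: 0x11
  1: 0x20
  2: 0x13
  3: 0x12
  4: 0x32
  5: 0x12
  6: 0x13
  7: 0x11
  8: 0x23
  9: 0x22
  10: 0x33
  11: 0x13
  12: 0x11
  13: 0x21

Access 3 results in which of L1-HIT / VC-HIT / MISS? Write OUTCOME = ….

OUTCOME = L1-HIT

#0 0x11→b4/s0 MISS; vc=[]
#1 0x20→b8/s0 MISS; vc=[4]
#2 0x13→b4/s0 VC-HIT; vc=[8]
#3 0x12→b4/s0 L1-HIT; vc=[8]
#4 0x32→b12/s0 MISS; vc=[8,4]
#5 0x12→b4/s0 VC-HIT; vc=[8,12]
#6 0x13→b4/s0 L1-HIT; vc=[8,12]
#7 0x11→b4/s0 L1-HIT; vc=[8,12]
#8 0x23→b8/s0 VC-HIT; vc=[4,12]
#9 0x22→b8/s0 L1-HIT; vc=[4,12]
#10 0x33→b12/s0 VC-HIT; vc=[4,8]
#11 0x13→b4/s0 VC-HIT; vc=[12,8]
#12 0x11→b4/s0 L1-HIT; vc=[12,8]
#13 0x21→b8/s0 VC-HIT; vc=[12,4]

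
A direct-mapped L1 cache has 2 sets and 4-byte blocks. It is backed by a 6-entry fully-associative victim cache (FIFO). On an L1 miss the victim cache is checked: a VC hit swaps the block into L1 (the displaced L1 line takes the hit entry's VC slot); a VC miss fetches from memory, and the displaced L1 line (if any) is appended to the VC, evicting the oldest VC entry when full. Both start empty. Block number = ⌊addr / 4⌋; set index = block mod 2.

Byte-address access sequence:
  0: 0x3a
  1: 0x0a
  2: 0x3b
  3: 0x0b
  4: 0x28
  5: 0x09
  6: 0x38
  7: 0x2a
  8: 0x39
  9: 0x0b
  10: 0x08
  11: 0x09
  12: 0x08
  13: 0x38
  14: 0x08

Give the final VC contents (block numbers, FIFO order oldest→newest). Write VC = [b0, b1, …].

VC = [14, 10]

#0 0x3a→b14/s0 MISS; vc=[]
#1 0xa→b2/s0 MISS; vc=[14]
#2 0x3b→b14/s0 VC-HIT; vc=[2]
#3 0xb→b2/s0 VC-HIT; vc=[14]
#4 0x28→b10/s0 MISS; vc=[14,2]
#5 0x9→b2/s0 VC-HIT; vc=[14,10]
#6 0x38→b14/s0 VC-HIT; vc=[2,10]
#7 0x2a→b10/s0 VC-HIT; vc=[2,14]
#8 0x39→b14/s0 VC-HIT; vc=[2,10]
#9 0xb→b2/s0 VC-HIT; vc=[14,10]
#10 0x8→b2/s0 L1-HIT; vc=[14,10]
#11 0x9→b2/s0 L1-HIT; vc=[14,10]
#12 0x8→b2/s0 L1-HIT; vc=[14,10]
#13 0x38→b14/s0 VC-HIT; vc=[2,10]
#14 0x8→b2/s0 VC-HIT; vc=[14,10]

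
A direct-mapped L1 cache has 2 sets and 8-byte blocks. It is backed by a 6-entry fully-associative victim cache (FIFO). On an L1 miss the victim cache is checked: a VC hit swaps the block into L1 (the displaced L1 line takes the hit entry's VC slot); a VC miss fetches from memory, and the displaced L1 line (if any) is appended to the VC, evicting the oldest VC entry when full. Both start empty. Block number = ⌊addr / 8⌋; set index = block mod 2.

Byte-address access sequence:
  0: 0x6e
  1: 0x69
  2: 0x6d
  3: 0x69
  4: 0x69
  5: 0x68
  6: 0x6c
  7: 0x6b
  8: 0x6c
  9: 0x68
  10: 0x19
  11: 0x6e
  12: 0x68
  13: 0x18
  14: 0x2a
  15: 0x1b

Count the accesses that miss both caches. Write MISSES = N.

0: 0x6e (blk 13, set 1) → MISS  vc=[]
1: 0x69 (blk 13, set 1) → L1-HIT  vc=[]
2: 0x6d (blk 13, set 1) → L1-HIT  vc=[]
3: 0x69 (blk 13, set 1) → L1-HIT  vc=[]
4: 0x69 (blk 13, set 1) → L1-HIT  vc=[]
5: 0x68 (blk 13, set 1) → L1-HIT  vc=[]
6: 0x6c (blk 13, set 1) → L1-HIT  vc=[]
7: 0x6b (blk 13, set 1) → L1-HIT  vc=[]
8: 0x6c (blk 13, set 1) → L1-HIT  vc=[]
9: 0x68 (blk 13, set 1) → L1-HIT  vc=[]
10: 0x19 (blk 3, set 1) → MISS  vc=[13]
11: 0x6e (blk 13, set 1) → VC-HIT  vc=[3]
12: 0x68 (blk 13, set 1) → L1-HIT  vc=[3]
13: 0x18 (blk 3, set 1) → VC-HIT  vc=[13]
14: 0x2a (blk 5, set 1) → MISS  vc=[13, 3]
15: 0x1b (blk 3, set 1) → VC-HIT  vc=[13, 5]

MISSES = 3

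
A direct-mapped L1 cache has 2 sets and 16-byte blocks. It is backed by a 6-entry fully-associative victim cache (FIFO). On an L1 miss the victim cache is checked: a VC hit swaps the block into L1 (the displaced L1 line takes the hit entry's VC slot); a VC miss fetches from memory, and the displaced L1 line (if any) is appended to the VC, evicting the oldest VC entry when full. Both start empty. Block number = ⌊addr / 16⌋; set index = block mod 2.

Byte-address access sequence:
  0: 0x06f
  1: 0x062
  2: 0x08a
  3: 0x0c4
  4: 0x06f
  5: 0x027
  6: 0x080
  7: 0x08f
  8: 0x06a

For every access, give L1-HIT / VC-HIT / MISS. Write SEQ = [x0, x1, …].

SEQ = [MISS, L1-HIT, MISS, MISS, VC-HIT, MISS, VC-HIT, L1-HIT, VC-HIT]

#0 0x6f→b6/s0 MISS; vc=[]
#1 0x62→b6/s0 L1-HIT; vc=[]
#2 0x8a→b8/s0 MISS; vc=[6]
#3 0xc4→b12/s0 MISS; vc=[6,8]
#4 0x6f→b6/s0 VC-HIT; vc=[12,8]
#5 0x27→b2/s0 MISS; vc=[12,8,6]
#6 0x80→b8/s0 VC-HIT; vc=[12,2,6]
#7 0x8f→b8/s0 L1-HIT; vc=[12,2,6]
#8 0x6a→b6/s0 VC-HIT; vc=[12,2,8]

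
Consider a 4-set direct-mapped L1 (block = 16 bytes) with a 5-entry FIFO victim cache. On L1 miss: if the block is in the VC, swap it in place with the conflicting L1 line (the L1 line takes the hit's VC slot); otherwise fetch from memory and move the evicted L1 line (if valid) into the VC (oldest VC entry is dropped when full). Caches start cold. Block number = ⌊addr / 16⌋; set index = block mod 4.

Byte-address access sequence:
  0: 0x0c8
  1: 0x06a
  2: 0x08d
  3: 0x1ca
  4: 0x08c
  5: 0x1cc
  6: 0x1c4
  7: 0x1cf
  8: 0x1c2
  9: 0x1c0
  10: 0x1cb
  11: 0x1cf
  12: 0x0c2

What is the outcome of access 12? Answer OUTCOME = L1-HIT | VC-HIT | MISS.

OUTCOME = VC-HIT

#0 0xc8→b12/s0 MISS; vc=[]
#1 0x6a→b6/s2 MISS; vc=[]
#2 0x8d→b8/s0 MISS; vc=[12]
#3 0x1ca→b28/s0 MISS; vc=[12,8]
#4 0x8c→b8/s0 VC-HIT; vc=[12,28]
#5 0x1cc→b28/s0 VC-HIT; vc=[12,8]
#6 0x1c4→b28/s0 L1-HIT; vc=[12,8]
#7 0x1cf→b28/s0 L1-HIT; vc=[12,8]
#8 0x1c2→b28/s0 L1-HIT; vc=[12,8]
#9 0x1c0→b28/s0 L1-HIT; vc=[12,8]
#10 0x1cb→b28/s0 L1-HIT; vc=[12,8]
#11 0x1cf→b28/s0 L1-HIT; vc=[12,8]
#12 0xc2→b12/s0 VC-HIT; vc=[28,8]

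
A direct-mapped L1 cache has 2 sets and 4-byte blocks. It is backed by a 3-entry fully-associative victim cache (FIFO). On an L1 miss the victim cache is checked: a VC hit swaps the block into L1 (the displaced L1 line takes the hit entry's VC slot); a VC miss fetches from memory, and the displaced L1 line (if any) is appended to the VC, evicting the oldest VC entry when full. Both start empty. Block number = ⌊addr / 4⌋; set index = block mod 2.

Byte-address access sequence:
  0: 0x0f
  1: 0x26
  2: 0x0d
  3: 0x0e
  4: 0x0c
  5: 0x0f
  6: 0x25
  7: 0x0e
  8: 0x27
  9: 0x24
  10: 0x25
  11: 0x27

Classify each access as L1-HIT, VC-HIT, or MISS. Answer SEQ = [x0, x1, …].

0: 0xf (blk 3, set 1) → MISS  vc=[]
1: 0x26 (blk 9, set 1) → MISS  vc=[3]
2: 0xd (blk 3, set 1) → VC-HIT  vc=[9]
3: 0xe (blk 3, set 1) → L1-HIT  vc=[9]
4: 0xc (blk 3, set 1) → L1-HIT  vc=[9]
5: 0xf (blk 3, set 1) → L1-HIT  vc=[9]
6: 0x25 (blk 9, set 1) → VC-HIT  vc=[3]
7: 0xe (blk 3, set 1) → VC-HIT  vc=[9]
8: 0x27 (blk 9, set 1) → VC-HIT  vc=[3]
9: 0x24 (blk 9, set 1) → L1-HIT  vc=[3]
10: 0x25 (blk 9, set 1) → L1-HIT  vc=[3]
11: 0x27 (blk 9, set 1) → L1-HIT  vc=[3]

SEQ = [MISS, MISS, VC-HIT, L1-HIT, L1-HIT, L1-HIT, VC-HIT, VC-HIT, VC-HIT, L1-HIT, L1-HIT, L1-HIT]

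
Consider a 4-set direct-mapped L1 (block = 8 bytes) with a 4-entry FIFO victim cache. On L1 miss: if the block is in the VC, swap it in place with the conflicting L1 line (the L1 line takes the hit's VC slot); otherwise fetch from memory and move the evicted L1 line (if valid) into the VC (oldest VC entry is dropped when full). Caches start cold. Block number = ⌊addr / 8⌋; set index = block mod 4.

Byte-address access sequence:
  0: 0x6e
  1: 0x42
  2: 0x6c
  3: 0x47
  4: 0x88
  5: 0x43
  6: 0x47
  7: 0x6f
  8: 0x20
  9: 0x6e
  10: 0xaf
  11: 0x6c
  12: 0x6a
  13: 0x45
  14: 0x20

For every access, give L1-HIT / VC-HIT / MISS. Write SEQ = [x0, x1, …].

SEQ = [MISS, MISS, L1-HIT, L1-HIT, MISS, L1-HIT, L1-HIT, VC-HIT, MISS, L1-HIT, MISS, VC-HIT, L1-HIT, VC-HIT, VC-HIT]

0: 0x6e (blk 13, set 1) → MISS  vc=[]
1: 0x42 (blk 8, set 0) → MISS  vc=[]
2: 0x6c (blk 13, set 1) → L1-HIT  vc=[]
3: 0x47 (blk 8, set 0) → L1-HIT  vc=[]
4: 0x88 (blk 17, set 1) → MISS  vc=[13]
5: 0x43 (blk 8, set 0) → L1-HIT  vc=[13]
6: 0x47 (blk 8, set 0) → L1-HIT  vc=[13]
7: 0x6f (blk 13, set 1) → VC-HIT  vc=[17]
8: 0x20 (blk 4, set 0) → MISS  vc=[17, 8]
9: 0x6e (blk 13, set 1) → L1-HIT  vc=[17, 8]
10: 0xaf (blk 21, set 1) → MISS  vc=[17, 8, 13]
11: 0x6c (blk 13, set 1) → VC-HIT  vc=[17, 8, 21]
12: 0x6a (blk 13, set 1) → L1-HIT  vc=[17, 8, 21]
13: 0x45 (blk 8, set 0) → VC-HIT  vc=[17, 4, 21]
14: 0x20 (blk 4, set 0) → VC-HIT  vc=[17, 8, 21]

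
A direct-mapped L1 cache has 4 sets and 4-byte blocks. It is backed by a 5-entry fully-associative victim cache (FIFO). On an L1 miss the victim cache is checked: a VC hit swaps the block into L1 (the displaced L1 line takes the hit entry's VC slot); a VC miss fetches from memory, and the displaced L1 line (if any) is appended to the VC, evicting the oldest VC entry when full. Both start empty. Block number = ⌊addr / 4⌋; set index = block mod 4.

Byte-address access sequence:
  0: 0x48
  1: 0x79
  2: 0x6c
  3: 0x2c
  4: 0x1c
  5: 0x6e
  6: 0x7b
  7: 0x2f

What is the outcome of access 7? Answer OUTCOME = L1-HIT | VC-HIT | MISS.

OUTCOME = VC-HIT

0: 0x48 (blk 18, set 2) → MISS  vc=[]
1: 0x79 (blk 30, set 2) → MISS  vc=[18]
2: 0x6c (blk 27, set 3) → MISS  vc=[18]
3: 0x2c (blk 11, set 3) → MISS  vc=[18, 27]
4: 0x1c (blk 7, set 3) → MISS  vc=[18, 27, 11]
5: 0x6e (blk 27, set 3) → VC-HIT  vc=[18, 7, 11]
6: 0x7b (blk 30, set 2) → L1-HIT  vc=[18, 7, 11]
7: 0x2f (blk 11, set 3) → VC-HIT  vc=[18, 7, 27]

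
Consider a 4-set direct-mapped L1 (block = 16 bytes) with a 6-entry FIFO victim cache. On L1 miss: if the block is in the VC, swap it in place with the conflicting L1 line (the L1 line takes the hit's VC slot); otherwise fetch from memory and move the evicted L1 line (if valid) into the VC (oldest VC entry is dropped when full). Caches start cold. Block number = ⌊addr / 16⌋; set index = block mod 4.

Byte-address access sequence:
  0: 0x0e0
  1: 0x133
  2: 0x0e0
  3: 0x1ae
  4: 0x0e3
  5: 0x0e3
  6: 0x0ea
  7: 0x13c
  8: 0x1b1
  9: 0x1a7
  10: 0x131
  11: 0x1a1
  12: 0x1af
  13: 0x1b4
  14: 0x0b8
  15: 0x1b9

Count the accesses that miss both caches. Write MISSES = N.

MISSES = 5

#0 0xe0→b14/s2 MISS; vc=[]
#1 0x133→b19/s3 MISS; vc=[]
#2 0xe0→b14/s2 L1-HIT; vc=[]
#3 0x1ae→b26/s2 MISS; vc=[14]
#4 0xe3→b14/s2 VC-HIT; vc=[26]
#5 0xe3→b14/s2 L1-HIT; vc=[26]
#6 0xea→b14/s2 L1-HIT; vc=[26]
#7 0x13c→b19/s3 L1-HIT; vc=[26]
#8 0x1b1→b27/s3 MISS; vc=[26,19]
#9 0x1a7→b26/s2 VC-HIT; vc=[14,19]
#10 0x131→b19/s3 VC-HIT; vc=[14,27]
#11 0x1a1→b26/s2 L1-HIT; vc=[14,27]
#12 0x1af→b26/s2 L1-HIT; vc=[14,27]
#13 0x1b4→b27/s3 VC-HIT; vc=[14,19]
#14 0xb8→b11/s3 MISS; vc=[14,19,27]
#15 0x1b9→b27/s3 VC-HIT; vc=[14,19,11]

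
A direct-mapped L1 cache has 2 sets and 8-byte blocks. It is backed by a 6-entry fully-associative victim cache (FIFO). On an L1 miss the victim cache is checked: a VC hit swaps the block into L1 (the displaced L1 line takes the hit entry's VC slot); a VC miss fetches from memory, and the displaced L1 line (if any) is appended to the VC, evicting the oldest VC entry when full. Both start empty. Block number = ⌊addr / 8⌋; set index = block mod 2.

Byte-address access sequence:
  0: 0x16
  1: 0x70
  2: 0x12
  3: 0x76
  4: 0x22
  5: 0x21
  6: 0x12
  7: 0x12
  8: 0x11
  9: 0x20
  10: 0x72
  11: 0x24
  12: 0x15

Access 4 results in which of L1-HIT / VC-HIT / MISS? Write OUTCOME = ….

OUTCOME = MISS

#0 0x16→b2/s0 MISS; vc=[]
#1 0x70→b14/s0 MISS; vc=[2]
#2 0x12→b2/s0 VC-HIT; vc=[14]
#3 0x76→b14/s0 VC-HIT; vc=[2]
#4 0x22→b4/s0 MISS; vc=[2,14]
#5 0x21→b4/s0 L1-HIT; vc=[2,14]
#6 0x12→b2/s0 VC-HIT; vc=[4,14]
#7 0x12→b2/s0 L1-HIT; vc=[4,14]
#8 0x11→b2/s0 L1-HIT; vc=[4,14]
#9 0x20→b4/s0 VC-HIT; vc=[2,14]
#10 0x72→b14/s0 VC-HIT; vc=[2,4]
#11 0x24→b4/s0 VC-HIT; vc=[2,14]
#12 0x15→b2/s0 VC-HIT; vc=[4,14]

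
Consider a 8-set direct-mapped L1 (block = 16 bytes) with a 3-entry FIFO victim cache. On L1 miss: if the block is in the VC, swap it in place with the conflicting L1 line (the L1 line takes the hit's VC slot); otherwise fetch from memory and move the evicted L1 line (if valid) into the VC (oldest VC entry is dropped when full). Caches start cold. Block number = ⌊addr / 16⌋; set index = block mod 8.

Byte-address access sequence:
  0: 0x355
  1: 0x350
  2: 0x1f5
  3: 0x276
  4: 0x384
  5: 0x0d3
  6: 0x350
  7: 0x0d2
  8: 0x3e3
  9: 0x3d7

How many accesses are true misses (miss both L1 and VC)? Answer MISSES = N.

MISSES = 7

#0 0x355→b53/s5 MISS; vc=[]
#1 0x350→b53/s5 L1-HIT; vc=[]
#2 0x1f5→b31/s7 MISS; vc=[]
#3 0x276→b39/s7 MISS; vc=[31]
#4 0x384→b56/s0 MISS; vc=[31]
#5 0xd3→b13/s5 MISS; vc=[31,53]
#6 0x350→b53/s5 VC-HIT; vc=[31,13]
#7 0xd2→b13/s5 VC-HIT; vc=[31,53]
#8 0x3e3→b62/s6 MISS; vc=[31,53]
#9 0x3d7→b61/s5 MISS; vc=[31,53,13]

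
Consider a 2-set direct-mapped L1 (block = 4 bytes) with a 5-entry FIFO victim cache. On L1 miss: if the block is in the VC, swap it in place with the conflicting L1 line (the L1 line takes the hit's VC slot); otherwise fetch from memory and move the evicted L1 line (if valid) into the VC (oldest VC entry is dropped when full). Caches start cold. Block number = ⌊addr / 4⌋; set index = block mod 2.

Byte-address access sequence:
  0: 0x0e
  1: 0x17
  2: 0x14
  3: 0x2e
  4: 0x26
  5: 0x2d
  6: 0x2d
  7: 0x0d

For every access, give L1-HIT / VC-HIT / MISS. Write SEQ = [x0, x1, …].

SEQ = [MISS, MISS, L1-HIT, MISS, MISS, VC-HIT, L1-HIT, VC-HIT]

0: 0xe (blk 3, set 1) → MISS  vc=[]
1: 0x17 (blk 5, set 1) → MISS  vc=[3]
2: 0x14 (blk 5, set 1) → L1-HIT  vc=[3]
3: 0x2e (blk 11, set 1) → MISS  vc=[3, 5]
4: 0x26 (blk 9, set 1) → MISS  vc=[3, 5, 11]
5: 0x2d (blk 11, set 1) → VC-HIT  vc=[3, 5, 9]
6: 0x2d (blk 11, set 1) → L1-HIT  vc=[3, 5, 9]
7: 0xd (blk 3, set 1) → VC-HIT  vc=[11, 5, 9]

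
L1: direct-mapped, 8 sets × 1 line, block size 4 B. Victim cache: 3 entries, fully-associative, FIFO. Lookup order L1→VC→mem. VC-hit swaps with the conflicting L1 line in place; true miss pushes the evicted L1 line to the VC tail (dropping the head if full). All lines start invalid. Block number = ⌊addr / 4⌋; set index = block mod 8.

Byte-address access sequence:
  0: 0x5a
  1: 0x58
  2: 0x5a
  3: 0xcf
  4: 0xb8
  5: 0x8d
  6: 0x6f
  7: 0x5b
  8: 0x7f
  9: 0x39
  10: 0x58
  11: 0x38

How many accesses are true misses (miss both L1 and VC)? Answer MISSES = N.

  [0] addr=0x5a blk=22 s=6: MISS | VC []
  [1] addr=0x58 blk=22 s=6: L1-HIT | VC []
  [2] addr=0x5a blk=22 s=6: L1-HIT | VC []
  [3] addr=0xcf blk=51 s=3: MISS | VC []
  [4] addr=0xb8 blk=46 s=6: MISS | VC [22]
  [5] addr=0x8d blk=35 s=3: MISS | VC [22, 51]
  [6] addr=0x6f blk=27 s=3: MISS | VC [22, 51, 35]
  [7] addr=0x5b blk=22 s=6: VC-HIT | VC [46, 51, 35]
  [8] addr=0x7f blk=31 s=7: MISS | VC [46, 51, 35]
  [9] addr=0x39 blk=14 s=6: MISS | VC [51, 35, 22]
  [10] addr=0x58 blk=22 s=6: VC-HIT | VC [51, 35, 14]
  [11] addr=0x38 blk=14 s=6: VC-HIT | VC [51, 35, 22]

MISSES = 7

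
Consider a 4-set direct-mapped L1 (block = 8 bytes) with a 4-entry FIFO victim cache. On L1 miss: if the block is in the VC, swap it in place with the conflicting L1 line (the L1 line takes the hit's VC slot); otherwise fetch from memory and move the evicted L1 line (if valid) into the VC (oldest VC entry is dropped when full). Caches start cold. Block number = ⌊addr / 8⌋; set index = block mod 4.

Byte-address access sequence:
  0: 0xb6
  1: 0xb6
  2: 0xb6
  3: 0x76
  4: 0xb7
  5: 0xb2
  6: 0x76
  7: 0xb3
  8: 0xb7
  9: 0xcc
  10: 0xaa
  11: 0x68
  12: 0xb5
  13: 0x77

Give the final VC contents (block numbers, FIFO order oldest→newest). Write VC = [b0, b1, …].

#0 0xb6→b22/s2 MISS; vc=[]
#1 0xb6→b22/s2 L1-HIT; vc=[]
#2 0xb6→b22/s2 L1-HIT; vc=[]
#3 0x76→b14/s2 MISS; vc=[22]
#4 0xb7→b22/s2 VC-HIT; vc=[14]
#5 0xb2→b22/s2 L1-HIT; vc=[14]
#6 0x76→b14/s2 VC-HIT; vc=[22]
#7 0xb3→b22/s2 VC-HIT; vc=[14]
#8 0xb7→b22/s2 L1-HIT; vc=[14]
#9 0xcc→b25/s1 MISS; vc=[14]
#10 0xaa→b21/s1 MISS; vc=[14,25]
#11 0x68→b13/s1 MISS; vc=[14,25,21]
#12 0xb5→b22/s2 L1-HIT; vc=[14,25,21]
#13 0x77→b14/s2 VC-HIT; vc=[22,25,21]

VC = [22, 25, 21]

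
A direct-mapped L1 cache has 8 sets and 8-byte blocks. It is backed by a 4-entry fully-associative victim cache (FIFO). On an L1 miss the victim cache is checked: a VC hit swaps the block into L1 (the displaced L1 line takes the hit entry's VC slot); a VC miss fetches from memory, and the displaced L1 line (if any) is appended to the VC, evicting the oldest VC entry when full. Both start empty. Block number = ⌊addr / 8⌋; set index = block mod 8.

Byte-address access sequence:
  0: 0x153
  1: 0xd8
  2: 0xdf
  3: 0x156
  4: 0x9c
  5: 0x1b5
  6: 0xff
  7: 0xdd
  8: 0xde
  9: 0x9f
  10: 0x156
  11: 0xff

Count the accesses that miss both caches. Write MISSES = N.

MISSES = 5

#0 0x153→b42/s2 MISS; vc=[]
#1 0xd8→b27/s3 MISS; vc=[]
#2 0xdf→b27/s3 L1-HIT; vc=[]
#3 0x156→b42/s2 L1-HIT; vc=[]
#4 0x9c→b19/s3 MISS; vc=[27]
#5 0x1b5→b54/s6 MISS; vc=[27]
#6 0xff→b31/s7 MISS; vc=[27]
#7 0xdd→b27/s3 VC-HIT; vc=[19]
#8 0xde→b27/s3 L1-HIT; vc=[19]
#9 0x9f→b19/s3 VC-HIT; vc=[27]
#10 0x156→b42/s2 L1-HIT; vc=[27]
#11 0xff→b31/s7 L1-HIT; vc=[27]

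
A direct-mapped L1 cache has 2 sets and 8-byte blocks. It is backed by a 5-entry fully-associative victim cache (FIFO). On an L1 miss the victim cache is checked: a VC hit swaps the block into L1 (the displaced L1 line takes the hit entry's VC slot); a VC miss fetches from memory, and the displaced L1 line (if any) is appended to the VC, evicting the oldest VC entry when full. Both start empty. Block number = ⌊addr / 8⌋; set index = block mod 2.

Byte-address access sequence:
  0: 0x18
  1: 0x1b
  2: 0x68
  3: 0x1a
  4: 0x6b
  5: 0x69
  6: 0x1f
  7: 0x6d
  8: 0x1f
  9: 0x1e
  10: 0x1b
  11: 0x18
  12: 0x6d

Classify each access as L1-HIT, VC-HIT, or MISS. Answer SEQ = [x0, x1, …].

  [0] addr=0x18 blk=3 s=1: MISS | VC []
  [1] addr=0x1b blk=3 s=1: L1-HIT | VC []
  [2] addr=0x68 blk=13 s=1: MISS | VC [3]
  [3] addr=0x1a blk=3 s=1: VC-HIT | VC [13]
  [4] addr=0x6b blk=13 s=1: VC-HIT | VC [3]
  [5] addr=0x69 blk=13 s=1: L1-HIT | VC [3]
  [6] addr=0x1f blk=3 s=1: VC-HIT | VC [13]
  [7] addr=0x6d blk=13 s=1: VC-HIT | VC [3]
  [8] addr=0x1f blk=3 s=1: VC-HIT | VC [13]
  [9] addr=0x1e blk=3 s=1: L1-HIT | VC [13]
  [10] addr=0x1b blk=3 s=1: L1-HIT | VC [13]
  [11] addr=0x18 blk=3 s=1: L1-HIT | VC [13]
  [12] addr=0x6d blk=13 s=1: VC-HIT | VC [3]

SEQ = [MISS, L1-HIT, MISS, VC-HIT, VC-HIT, L1-HIT, VC-HIT, VC-HIT, VC-HIT, L1-HIT, L1-HIT, L1-HIT, VC-HIT]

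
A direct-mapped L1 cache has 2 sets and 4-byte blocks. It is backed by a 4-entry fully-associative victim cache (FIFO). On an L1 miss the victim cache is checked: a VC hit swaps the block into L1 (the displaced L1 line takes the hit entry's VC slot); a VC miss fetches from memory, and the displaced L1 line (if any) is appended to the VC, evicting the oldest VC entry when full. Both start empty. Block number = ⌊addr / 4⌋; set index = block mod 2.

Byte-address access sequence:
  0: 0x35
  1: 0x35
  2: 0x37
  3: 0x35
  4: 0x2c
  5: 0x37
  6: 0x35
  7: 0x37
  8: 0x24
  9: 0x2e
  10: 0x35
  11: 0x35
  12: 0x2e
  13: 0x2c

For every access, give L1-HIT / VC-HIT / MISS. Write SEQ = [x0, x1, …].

  [0] addr=0x35 blk=13 s=1: MISS | VC []
  [1] addr=0x35 blk=13 s=1: L1-HIT | VC []
  [2] addr=0x37 blk=13 s=1: L1-HIT | VC []
  [3] addr=0x35 blk=13 s=1: L1-HIT | VC []
  [4] addr=0x2c blk=11 s=1: MISS | VC [13]
  [5] addr=0x37 blk=13 s=1: VC-HIT | VC [11]
  [6] addr=0x35 blk=13 s=1: L1-HIT | VC [11]
  [7] addr=0x37 blk=13 s=1: L1-HIT | VC [11]
  [8] addr=0x24 blk=9 s=1: MISS | VC [11, 13]
  [9] addr=0x2e blk=11 s=1: VC-HIT | VC [9, 13]
  [10] addr=0x35 blk=13 s=1: VC-HIT | VC [9, 11]
  [11] addr=0x35 blk=13 s=1: L1-HIT | VC [9, 11]
  [12] addr=0x2e blk=11 s=1: VC-HIT | VC [9, 13]
  [13] addr=0x2c blk=11 s=1: L1-HIT | VC [9, 13]

SEQ = [MISS, L1-HIT, L1-HIT, L1-HIT, MISS, VC-HIT, L1-HIT, L1-HIT, MISS, VC-HIT, VC-HIT, L1-HIT, VC-HIT, L1-HIT]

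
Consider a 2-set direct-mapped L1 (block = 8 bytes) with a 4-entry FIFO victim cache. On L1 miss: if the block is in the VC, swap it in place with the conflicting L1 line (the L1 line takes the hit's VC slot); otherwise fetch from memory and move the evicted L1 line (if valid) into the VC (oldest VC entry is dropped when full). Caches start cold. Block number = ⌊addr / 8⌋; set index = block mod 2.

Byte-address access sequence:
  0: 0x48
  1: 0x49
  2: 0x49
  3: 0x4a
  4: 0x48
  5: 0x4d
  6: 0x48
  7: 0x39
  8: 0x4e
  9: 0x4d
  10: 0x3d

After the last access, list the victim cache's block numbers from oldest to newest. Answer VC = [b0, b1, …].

VC = [9]

0: 0x48 (blk 9, set 1) → MISS  vc=[]
1: 0x49 (blk 9, set 1) → L1-HIT  vc=[]
2: 0x49 (blk 9, set 1) → L1-HIT  vc=[]
3: 0x4a (blk 9, set 1) → L1-HIT  vc=[]
4: 0x48 (blk 9, set 1) → L1-HIT  vc=[]
5: 0x4d (blk 9, set 1) → L1-HIT  vc=[]
6: 0x48 (blk 9, set 1) → L1-HIT  vc=[]
7: 0x39 (blk 7, set 1) → MISS  vc=[9]
8: 0x4e (blk 9, set 1) → VC-HIT  vc=[7]
9: 0x4d (blk 9, set 1) → L1-HIT  vc=[7]
10: 0x3d (blk 7, set 1) → VC-HIT  vc=[9]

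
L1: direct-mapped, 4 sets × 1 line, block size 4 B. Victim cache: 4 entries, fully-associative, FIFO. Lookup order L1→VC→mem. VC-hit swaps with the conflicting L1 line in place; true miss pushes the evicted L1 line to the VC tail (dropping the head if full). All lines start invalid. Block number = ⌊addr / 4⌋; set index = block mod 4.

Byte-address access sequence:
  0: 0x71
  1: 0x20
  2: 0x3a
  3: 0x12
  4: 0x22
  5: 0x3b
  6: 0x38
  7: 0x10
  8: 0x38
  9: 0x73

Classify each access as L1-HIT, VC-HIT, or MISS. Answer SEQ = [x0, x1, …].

SEQ = [MISS, MISS, MISS, MISS, VC-HIT, L1-HIT, L1-HIT, VC-HIT, L1-HIT, VC-HIT]

0: 0x71 (blk 28, set 0) → MISS  vc=[]
1: 0x20 (blk 8, set 0) → MISS  vc=[28]
2: 0x3a (blk 14, set 2) → MISS  vc=[28]
3: 0x12 (blk 4, set 0) → MISS  vc=[28, 8]
4: 0x22 (blk 8, set 0) → VC-HIT  vc=[28, 4]
5: 0x3b (blk 14, set 2) → L1-HIT  vc=[28, 4]
6: 0x38 (blk 14, set 2) → L1-HIT  vc=[28, 4]
7: 0x10 (blk 4, set 0) → VC-HIT  vc=[28, 8]
8: 0x38 (blk 14, set 2) → L1-HIT  vc=[28, 8]
9: 0x73 (blk 28, set 0) → VC-HIT  vc=[4, 8]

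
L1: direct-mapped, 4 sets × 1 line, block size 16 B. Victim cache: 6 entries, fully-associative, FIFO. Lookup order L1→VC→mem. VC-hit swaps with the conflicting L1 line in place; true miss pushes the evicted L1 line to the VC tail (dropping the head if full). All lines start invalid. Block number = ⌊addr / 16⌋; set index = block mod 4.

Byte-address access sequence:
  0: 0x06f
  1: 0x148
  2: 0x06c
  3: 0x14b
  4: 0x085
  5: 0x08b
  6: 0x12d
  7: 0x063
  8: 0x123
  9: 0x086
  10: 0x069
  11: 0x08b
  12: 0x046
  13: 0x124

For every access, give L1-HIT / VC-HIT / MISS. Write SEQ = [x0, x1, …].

SEQ = [MISS, MISS, L1-HIT, L1-HIT, MISS, L1-HIT, MISS, VC-HIT, VC-HIT, L1-HIT, VC-HIT, L1-HIT, MISS, VC-HIT]

#0 0x6f→b6/s2 MISS; vc=[]
#1 0x148→b20/s0 MISS; vc=[]
#2 0x6c→b6/s2 L1-HIT; vc=[]
#3 0x14b→b20/s0 L1-HIT; vc=[]
#4 0x85→b8/s0 MISS; vc=[20]
#5 0x8b→b8/s0 L1-HIT; vc=[20]
#6 0x12d→b18/s2 MISS; vc=[20,6]
#7 0x63→b6/s2 VC-HIT; vc=[20,18]
#8 0x123→b18/s2 VC-HIT; vc=[20,6]
#9 0x86→b8/s0 L1-HIT; vc=[20,6]
#10 0x69→b6/s2 VC-HIT; vc=[20,18]
#11 0x8b→b8/s0 L1-HIT; vc=[20,18]
#12 0x46→b4/s0 MISS; vc=[20,18,8]
#13 0x124→b18/s2 VC-HIT; vc=[20,6,8]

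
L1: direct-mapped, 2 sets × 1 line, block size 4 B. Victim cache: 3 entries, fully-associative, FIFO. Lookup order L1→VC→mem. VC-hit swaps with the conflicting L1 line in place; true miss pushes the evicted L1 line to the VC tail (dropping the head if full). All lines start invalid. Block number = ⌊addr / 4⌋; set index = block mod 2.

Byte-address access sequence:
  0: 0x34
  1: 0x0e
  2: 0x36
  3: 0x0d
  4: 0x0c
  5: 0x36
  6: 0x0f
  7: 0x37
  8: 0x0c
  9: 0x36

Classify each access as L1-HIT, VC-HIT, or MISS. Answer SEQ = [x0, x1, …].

#0 0x34→b13/s1 MISS; vc=[]
#1 0xe→b3/s1 MISS; vc=[13]
#2 0x36→b13/s1 VC-HIT; vc=[3]
#3 0xd→b3/s1 VC-HIT; vc=[13]
#4 0xc→b3/s1 L1-HIT; vc=[13]
#5 0x36→b13/s1 VC-HIT; vc=[3]
#6 0xf→b3/s1 VC-HIT; vc=[13]
#7 0x37→b13/s1 VC-HIT; vc=[3]
#8 0xc→b3/s1 VC-HIT; vc=[13]
#9 0x36→b13/s1 VC-HIT; vc=[3]

SEQ = [MISS, MISS, VC-HIT, VC-HIT, L1-HIT, VC-HIT, VC-HIT, VC-HIT, VC-HIT, VC-HIT]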